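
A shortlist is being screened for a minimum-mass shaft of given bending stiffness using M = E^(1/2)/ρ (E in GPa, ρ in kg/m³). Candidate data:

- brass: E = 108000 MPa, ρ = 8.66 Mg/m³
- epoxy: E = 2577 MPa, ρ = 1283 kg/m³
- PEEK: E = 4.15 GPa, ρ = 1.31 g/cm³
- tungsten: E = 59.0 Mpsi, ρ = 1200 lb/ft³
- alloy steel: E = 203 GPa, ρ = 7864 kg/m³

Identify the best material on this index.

After converting to SI:
  brass: E = 108.0 GPa, ρ = 8660 kg/m³
  epoxy: E = 2.577 GPa, ρ = 1283 kg/m³
  PEEK: E = 4.150 GPa, ρ = 1310 kg/m³
  tungsten: E = 406.8 GPa, ρ = 19220 kg/m³
  alloy steel: E = 203.0 GPa, ρ = 7864 kg/m³
  alloy steel: M = 1.81×10⁻³
  PEEK: M = 1.56×10⁻³
  epoxy: M = 1.25×10⁻³
  brass: M = 1.20×10⁻³
  tungsten: M = 1.05×10⁻³
Highest index: alloy steel.

alloy steel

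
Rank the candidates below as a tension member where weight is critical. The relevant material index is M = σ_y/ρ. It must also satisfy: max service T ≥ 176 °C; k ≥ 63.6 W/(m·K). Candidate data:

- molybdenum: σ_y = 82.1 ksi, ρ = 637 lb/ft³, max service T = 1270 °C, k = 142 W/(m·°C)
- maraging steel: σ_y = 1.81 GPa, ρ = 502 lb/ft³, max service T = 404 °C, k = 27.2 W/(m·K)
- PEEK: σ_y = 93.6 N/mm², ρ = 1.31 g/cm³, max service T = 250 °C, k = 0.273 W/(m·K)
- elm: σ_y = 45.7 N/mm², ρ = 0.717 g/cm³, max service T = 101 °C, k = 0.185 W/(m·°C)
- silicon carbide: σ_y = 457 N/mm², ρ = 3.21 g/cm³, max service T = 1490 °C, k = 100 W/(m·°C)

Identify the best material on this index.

Screen on constraints: max service T ≥ 176 °C; k ≥ 63.6 W/(m·K). Survivors: molybdenum, silicon carbide.
After converting to SI:
  molybdenum: σ_y = 566.1 MPa, ρ = 10200 kg/m³
  silicon carbide: σ_y = 457.0 MPa, ρ = 3210 kg/m³
  silicon carbide: M = 142 kN·m/kg
  molybdenum: M = 55.5 kN·m/kg
Silicon carbide has the largest M.

silicon carbide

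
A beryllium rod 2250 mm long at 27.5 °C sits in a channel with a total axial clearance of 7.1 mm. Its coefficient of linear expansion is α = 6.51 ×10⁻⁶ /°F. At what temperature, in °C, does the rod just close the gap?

α = 6.51×10⁻⁶/°F × 9/5 = 11.7×10⁻⁶/K.
α·L₀·ΔT = 7.1 mm ⇒ ΔT = 7.1 / (11.7×10⁻⁶ × 2250.0) = 269.3 K.
T = 27.5 + 269.3 = 296.8 °C.

297 °C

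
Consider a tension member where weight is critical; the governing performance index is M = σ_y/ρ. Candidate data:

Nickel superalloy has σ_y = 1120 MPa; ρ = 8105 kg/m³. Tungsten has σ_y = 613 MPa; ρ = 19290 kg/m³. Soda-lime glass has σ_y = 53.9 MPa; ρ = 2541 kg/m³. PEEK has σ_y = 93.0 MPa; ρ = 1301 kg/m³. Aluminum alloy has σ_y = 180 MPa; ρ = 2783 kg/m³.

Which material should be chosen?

Per-candidate index values:
  nickel superalloy: M = 138 kN·m/kg
  PEEK: M = 71.5 kN·m/kg
  aluminum alloy: M = 64.7 kN·m/kg
  tungsten: M = 31.8 kN·m/kg
  soda-lime glass: M = 21.2 kN·m/kg
Highest index: nickel superalloy.

nickel superalloy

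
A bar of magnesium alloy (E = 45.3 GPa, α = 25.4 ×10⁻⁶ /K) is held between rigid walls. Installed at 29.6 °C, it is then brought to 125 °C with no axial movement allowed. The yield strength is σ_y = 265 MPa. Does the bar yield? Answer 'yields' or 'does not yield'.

does not yield

ΔT = 95.40 K. Constrained thermal stress σ = E·α·ΔT = 45.30×10³ MPa × 25.4×10⁻⁶ × 95.40 = 110 MPa (compressive).
Compare to σ_y = 265 MPa: σ < σ_y, so it does not yield.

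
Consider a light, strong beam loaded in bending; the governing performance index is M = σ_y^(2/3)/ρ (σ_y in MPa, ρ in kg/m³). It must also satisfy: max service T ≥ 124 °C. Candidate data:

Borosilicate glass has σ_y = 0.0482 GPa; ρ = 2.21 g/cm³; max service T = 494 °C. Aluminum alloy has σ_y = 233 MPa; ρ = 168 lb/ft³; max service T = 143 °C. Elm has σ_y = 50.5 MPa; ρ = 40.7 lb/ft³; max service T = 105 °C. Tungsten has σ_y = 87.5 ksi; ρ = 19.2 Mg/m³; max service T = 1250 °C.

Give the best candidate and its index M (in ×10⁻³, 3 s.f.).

aluminum alloy, M = 14.1×10⁻³

Screen on constraints: max service T ≥ 124 °C. Survivors: borosilicate glass, aluminum alloy, tungsten.
Normalizing units and computing the index:
  borosilicate glass: σ_y = 48.20 MPa, ρ = 2210 kg/m³
  aluminum alloy: σ_y = 233.0 MPa, ρ = 2691 kg/m³
  tungsten: σ_y = 603.3 MPa, ρ = 19200 kg/m³
  aluminum alloy: M = 14.1×10⁻³
  borosilicate glass: M = 5.99×10⁻³
  tungsten: M = 3.72×10⁻³
Aluminum alloy has the largest M.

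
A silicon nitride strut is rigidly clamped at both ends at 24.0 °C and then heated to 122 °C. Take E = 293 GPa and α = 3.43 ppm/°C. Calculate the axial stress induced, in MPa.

98.5 MPa

ΔT = 98.00 K. Constrained thermal stress σ = E·α·ΔT = 293.0×10³ MPa × 3.43×10⁻⁶ × 98.00 = 98.5 MPa (compressive).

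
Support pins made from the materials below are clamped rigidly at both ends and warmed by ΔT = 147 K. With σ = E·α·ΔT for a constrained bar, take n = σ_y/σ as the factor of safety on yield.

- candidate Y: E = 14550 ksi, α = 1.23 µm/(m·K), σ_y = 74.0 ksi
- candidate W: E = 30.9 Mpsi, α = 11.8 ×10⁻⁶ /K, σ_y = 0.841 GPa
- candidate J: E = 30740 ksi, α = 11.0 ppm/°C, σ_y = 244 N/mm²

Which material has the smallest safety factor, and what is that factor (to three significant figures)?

In consistent units (E in GPa, α in ×10⁻⁶/K, σ_y in MPa):
  candidate Y: E = 100.3, α = 1.23, σ_y = 510.2 → σ = 18.1 MPa, n = 28.1
  candidate W: E = 213.0, α = 11.8, σ_y = 841.0 → σ = 370 MPa, n = 2.28
  candidate J: E = 211.9, α = 11.0, σ_y = 244.0 → σ = 343 MPa, n = 0.712
Smallest n: candidate J with n = 0.712.

candidate J, n = 0.712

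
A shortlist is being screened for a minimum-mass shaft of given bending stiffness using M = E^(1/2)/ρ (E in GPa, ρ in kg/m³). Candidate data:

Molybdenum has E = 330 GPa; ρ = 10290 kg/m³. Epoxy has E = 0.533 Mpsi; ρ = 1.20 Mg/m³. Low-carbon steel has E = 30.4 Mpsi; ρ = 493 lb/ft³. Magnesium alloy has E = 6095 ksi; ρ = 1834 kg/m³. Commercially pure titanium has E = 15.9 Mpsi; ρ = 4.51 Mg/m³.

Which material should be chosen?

After converting to SI:
  molybdenum: E = 330.0 GPa, ρ = 10290 kg/m³
  epoxy: E = 3.675 GPa, ρ = 1200 kg/m³
  low-carbon steel: E = 209.6 GPa, ρ = 7897 kg/m³
  magnesium alloy: E = 42.02 GPa, ρ = 1834 kg/m³
  commercially pure titanium: E = 109.6 GPa, ρ = 4510 kg/m³
  magnesium alloy: M = 3.53×10⁻³
  commercially pure titanium: M = 2.32×10⁻³
  low-carbon steel: M = 1.83×10⁻³
  molybdenum: M = 1.77×10⁻³
  epoxy: M = 1.60×10⁻³
The maximum is for magnesium alloy.

magnesium alloy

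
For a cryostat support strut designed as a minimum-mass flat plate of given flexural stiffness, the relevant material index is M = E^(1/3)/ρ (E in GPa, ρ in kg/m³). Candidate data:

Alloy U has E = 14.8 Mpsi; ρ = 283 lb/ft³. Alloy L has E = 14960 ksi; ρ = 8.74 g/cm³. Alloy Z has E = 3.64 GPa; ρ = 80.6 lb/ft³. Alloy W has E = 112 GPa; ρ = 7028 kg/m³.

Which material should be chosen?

alloy Z

Putting every candidate on a common basis:
  alloy U: E = 102.0 GPa, ρ = 4533 kg/m³
  alloy L: E = 103.1 GPa, ρ = 8740 kg/m³
  alloy Z: E = 3.640 GPa, ρ = 1291 kg/m³
  alloy W: E = 112.0 GPa, ρ = 7028 kg/m³
  alloy Z: M = 1.19×10⁻³
  alloy U: M = 1.03×10⁻³
  alloy W: M = 0.686×10⁻³
  alloy L: M = 0.537×10⁻³
Highest index: alloy Z.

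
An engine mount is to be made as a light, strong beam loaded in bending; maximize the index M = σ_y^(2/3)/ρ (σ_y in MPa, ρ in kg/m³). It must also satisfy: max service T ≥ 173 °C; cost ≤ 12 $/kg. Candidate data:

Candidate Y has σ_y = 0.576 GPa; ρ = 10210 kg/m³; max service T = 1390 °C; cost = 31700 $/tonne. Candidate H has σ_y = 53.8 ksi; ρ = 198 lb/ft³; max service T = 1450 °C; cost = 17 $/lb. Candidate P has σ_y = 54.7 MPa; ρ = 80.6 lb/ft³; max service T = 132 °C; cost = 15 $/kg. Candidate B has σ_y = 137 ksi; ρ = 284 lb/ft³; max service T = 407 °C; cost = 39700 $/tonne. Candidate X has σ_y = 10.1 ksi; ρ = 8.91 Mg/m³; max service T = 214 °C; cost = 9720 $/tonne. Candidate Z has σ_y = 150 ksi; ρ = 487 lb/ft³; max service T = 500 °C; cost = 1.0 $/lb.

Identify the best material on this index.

candidate Z

Screen on constraints: max service T ≥ 173 °C; cost ≤ 12 $/kg. Survivors: candidate X, candidate Z.
Normalizing units and computing the index:
  candidate X: σ_y = 69.64 MPa, ρ = 8910 kg/m³
  candidate Z: σ_y = 1034 MPa, ρ = 7801 kg/m³
  candidate Z: M = 13.1×10⁻³
  candidate X: M = 1.90×10⁻³
The maximum is for candidate Z.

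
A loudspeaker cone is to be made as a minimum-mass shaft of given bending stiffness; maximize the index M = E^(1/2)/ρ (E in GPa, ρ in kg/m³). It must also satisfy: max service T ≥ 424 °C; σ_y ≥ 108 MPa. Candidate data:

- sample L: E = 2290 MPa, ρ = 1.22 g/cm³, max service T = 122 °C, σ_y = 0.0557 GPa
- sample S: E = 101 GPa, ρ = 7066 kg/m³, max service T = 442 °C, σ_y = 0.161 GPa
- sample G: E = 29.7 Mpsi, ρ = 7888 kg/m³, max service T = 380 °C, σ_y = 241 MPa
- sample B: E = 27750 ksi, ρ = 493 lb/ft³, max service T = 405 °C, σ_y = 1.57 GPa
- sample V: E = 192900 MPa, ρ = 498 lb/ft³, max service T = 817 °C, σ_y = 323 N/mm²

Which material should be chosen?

Screen on constraints: max service T ≥ 424 °C; σ_y ≥ 108 MPa. Survivors: sample S, sample V.
Normalizing units and computing the index:
  sample S: E = 101.0 GPa, ρ = 7066 kg/m³
  sample V: E = 192.9 GPa, ρ = 7977 kg/m³
  sample V: M = 1.74×10⁻³
  sample S: M = 1.42×10⁻³
The maximum is for sample V.

sample V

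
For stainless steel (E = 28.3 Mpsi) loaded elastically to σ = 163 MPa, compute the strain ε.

E = 28.3 Mpsi = 195.1 GPa = 195100 MPa.
ε = σ/E = 163 / 195100 = 8.35×10⁻⁴.

8.35×10⁻⁴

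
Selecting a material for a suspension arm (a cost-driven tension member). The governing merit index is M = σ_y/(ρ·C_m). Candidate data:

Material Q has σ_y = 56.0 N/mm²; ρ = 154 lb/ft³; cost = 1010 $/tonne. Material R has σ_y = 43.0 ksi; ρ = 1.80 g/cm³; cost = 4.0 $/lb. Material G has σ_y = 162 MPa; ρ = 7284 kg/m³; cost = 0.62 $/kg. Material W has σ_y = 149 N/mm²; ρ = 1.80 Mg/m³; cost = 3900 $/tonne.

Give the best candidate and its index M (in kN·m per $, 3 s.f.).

Normalizing units and computing the index:
  material Q: σ_y = 56.00 MPa, ρ = 2467 kg/m³, cost = 1.010 $/kg
  material R: σ_y = 296.5 MPa, ρ = 1800 kg/m³, cost = 8.818 $/kg
  material G: σ_y = 162.0 MPa, ρ = 7284 kg/m³, cost = 0.6200 $/kg
  material W: σ_y = 149.0 MPa, ρ = 1800 kg/m³, cost = 3.900 $/kg
  material G: M = 35.9 kN·m per $
  material Q: M = 22.5 kN·m per $
  material W: M = 21.2 kN·m per $
  material R: M = 18.7 kN·m per $
The maximum is for material G.

material G, M = 35.9 kN·m per $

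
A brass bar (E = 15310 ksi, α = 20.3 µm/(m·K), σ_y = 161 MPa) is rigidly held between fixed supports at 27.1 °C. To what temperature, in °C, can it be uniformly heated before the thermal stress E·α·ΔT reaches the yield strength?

102 °C

E = 15310 ksi = 105.6 GPa.
E·α·ΔT = 161.0 MPa ⇒ ΔT = 161.0 / (105.6×10³ × 20.3×10⁻⁶) = 75.13 K.
T = 27.1 + 75.13 = 102.2 °C.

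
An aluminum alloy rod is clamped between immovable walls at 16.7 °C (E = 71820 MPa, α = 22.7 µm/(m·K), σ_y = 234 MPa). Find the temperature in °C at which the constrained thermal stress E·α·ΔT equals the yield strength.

160 °C

E = 71820 MPa = 71.82 GPa.
E·α·ΔT = 234.0 MPa ⇒ ΔT = 234.0 / (71.82×10³ × 22.7×10⁻⁶) = 143.5 K.
T = 16.7 + 143.5 = 160.2 °C.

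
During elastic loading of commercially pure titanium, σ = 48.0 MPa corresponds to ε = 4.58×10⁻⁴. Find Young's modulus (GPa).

E = σ/ε = 48.0 MPa / 4.58×10⁻⁴ = 104800 MPa = 105 GPa.

105 GPa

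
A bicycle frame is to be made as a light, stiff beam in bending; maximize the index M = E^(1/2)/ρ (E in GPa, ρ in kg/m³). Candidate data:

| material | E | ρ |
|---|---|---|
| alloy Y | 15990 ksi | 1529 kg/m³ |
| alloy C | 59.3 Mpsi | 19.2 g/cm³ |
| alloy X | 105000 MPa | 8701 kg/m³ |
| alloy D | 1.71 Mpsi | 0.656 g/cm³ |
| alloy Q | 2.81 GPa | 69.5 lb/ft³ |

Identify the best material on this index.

alloy Y

Putting every candidate on a common basis:
  alloy Y: E = 110.2 GPa, ρ = 1529 kg/m³
  alloy C: E = 408.9 GPa, ρ = 19200 kg/m³
  alloy X: E = 105.0 GPa, ρ = 8701 kg/m³
  alloy D: E = 11.79 GPa, ρ = 656.0 kg/m³
  alloy Q: E = 2.810 GPa, ρ = 1113 kg/m³
  alloy Y: M = 6.87×10⁻³
  alloy D: M = 5.23×10⁻³
  alloy Q: M = 1.51×10⁻³
  alloy X: M = 1.18×10⁻³
  alloy C: M = 1.05×10⁻³
Alloy Y has the largest M.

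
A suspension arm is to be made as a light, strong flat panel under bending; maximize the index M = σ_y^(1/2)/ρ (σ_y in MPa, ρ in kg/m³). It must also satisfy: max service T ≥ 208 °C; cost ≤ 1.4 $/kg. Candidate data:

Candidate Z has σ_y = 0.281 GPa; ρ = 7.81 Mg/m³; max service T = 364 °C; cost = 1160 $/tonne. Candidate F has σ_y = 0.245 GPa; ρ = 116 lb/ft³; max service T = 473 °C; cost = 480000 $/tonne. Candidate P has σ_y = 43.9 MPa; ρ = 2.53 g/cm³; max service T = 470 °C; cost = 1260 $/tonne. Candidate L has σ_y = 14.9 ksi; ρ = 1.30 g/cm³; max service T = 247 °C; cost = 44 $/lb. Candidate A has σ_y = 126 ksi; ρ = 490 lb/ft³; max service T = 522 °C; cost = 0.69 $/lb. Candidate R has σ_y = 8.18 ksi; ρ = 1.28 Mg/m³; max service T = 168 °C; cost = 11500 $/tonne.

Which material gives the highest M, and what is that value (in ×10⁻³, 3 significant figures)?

candidate P, M = 2.62×10⁻³

Screen on constraints: max service T ≥ 208 °C; cost ≤ 1.4 $/kg. Survivors: candidate Z, candidate P.
Normalizing units and computing the index:
  candidate Z: σ_y = 281.0 MPa, ρ = 7810 kg/m³
  candidate P: σ_y = 43.90 MPa, ρ = 2530 kg/m³
  candidate P: M = 2.62×10⁻³
  candidate Z: M = 2.15×10⁻³
Highest index: candidate P.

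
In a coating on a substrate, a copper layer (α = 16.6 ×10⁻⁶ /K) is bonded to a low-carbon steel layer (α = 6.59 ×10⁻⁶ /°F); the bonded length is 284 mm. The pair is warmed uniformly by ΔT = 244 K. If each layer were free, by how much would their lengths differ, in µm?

328 µm

low-carbon steel: α = 6.59×10⁻⁶/°F × 9/5 = 11.9×10⁻⁶/K.
Δα = |16.6 − 11.9|×10⁻⁶/K = 4.74×10⁻⁶/K.
ΔL_mismatch = Δα·L·ΔT = 4.74×10⁻⁶ × 284.0 mm × 244.0 K = 328 µm.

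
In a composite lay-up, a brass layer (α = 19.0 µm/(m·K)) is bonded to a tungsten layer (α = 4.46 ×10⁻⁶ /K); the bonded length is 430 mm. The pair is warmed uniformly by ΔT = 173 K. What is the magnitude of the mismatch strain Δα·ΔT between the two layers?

Δα = |19.0 − 4.46|×10⁻⁶/K = 14.5×10⁻⁶/K.
Mismatch strain = Δα·ΔT = 14.5×10⁻⁶ × 173.0 = 2.52×10⁻³.

2.52×10⁻³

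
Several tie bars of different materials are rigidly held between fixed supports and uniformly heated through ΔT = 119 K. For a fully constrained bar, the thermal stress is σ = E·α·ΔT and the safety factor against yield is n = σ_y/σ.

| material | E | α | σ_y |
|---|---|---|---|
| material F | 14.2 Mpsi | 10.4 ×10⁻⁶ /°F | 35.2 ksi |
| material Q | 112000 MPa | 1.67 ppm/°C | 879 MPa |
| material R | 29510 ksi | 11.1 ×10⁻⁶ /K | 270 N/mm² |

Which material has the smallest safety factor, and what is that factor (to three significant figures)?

With everything in SI (GPa, ×10⁻⁶/K, MPa):
  material F: E = 97.91, α = 18.7, σ_y = 242.7 → σ = 218 MPa, n = 1.11
  material Q: E = 112.0, α = 1.67, σ_y = 879.0 → σ = 22.3 MPa, n = 39.5
  material R: E = 203.5, α = 11.1, σ_y = 270.0 → σ = 269 MPa, n = 1.00
Smallest n: material R with n = 1.00.

material R, n = 1.00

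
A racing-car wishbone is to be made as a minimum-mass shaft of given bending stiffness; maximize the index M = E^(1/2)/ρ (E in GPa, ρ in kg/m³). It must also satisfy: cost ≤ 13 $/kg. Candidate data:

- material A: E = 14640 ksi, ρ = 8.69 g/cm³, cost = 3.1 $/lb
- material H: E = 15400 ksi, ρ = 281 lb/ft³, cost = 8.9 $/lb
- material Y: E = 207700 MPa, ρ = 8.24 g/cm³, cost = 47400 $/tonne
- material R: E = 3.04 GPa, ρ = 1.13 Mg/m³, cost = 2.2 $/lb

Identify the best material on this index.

material R

Screen on constraints: cost ≤ 13 $/kg. Survivors: material A, material R.
Convert each candidate to consistent units, then evaluate M:
  material A: E = 100.9 GPa, ρ = 8690 kg/m³
  material R: E = 3.040 GPa, ρ = 1130 kg/m³
  material R: M = 1.54×10⁻³
  material A: M = 1.16×10⁻³
Material R ranks first.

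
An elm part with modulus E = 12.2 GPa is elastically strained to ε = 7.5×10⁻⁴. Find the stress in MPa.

σ = E·ε = 12200 MPa × 7.5×10⁻⁴ = 9.15 MPa.

9.15 MPa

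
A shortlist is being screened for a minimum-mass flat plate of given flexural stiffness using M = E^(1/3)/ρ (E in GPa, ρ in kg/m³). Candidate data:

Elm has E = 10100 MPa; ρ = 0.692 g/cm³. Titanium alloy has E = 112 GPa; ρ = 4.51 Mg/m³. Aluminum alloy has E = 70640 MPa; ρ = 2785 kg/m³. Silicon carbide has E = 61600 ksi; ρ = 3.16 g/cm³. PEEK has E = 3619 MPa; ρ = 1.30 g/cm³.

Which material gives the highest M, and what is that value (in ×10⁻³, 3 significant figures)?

Normalizing units and computing the index:
  elm: E = 10.10 GPa, ρ = 692.0 kg/m³
  titanium alloy: E = 112.0 GPa, ρ = 4510 kg/m³
  aluminum alloy: E = 70.64 GPa, ρ = 2785 kg/m³
  silicon carbide: E = 424.7 GPa, ρ = 3160 kg/m³
  PEEK: E = 3.619 GPa, ρ = 1300 kg/m³
  elm: M = 3.12×10⁻³
  silicon carbide: M = 2.38×10⁻³
  aluminum alloy: M = 1.48×10⁻³
  PEEK: M = 1.18×10⁻³
  titanium alloy: M = 1.07×10⁻³
Highest index: elm.

elm, M = 3.12×10⁻³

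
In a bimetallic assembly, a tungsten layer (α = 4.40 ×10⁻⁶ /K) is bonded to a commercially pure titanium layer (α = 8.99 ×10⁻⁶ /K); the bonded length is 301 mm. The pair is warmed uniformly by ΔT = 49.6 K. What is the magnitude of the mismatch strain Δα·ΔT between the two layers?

2.28×10⁻⁴

Δα = |4.40 − 8.99|×10⁻⁶/K = 4.59×10⁻⁶/K.
Mismatch strain = Δα·ΔT = 4.59×10⁻⁶ × 49.6 = 2.28×10⁻⁴.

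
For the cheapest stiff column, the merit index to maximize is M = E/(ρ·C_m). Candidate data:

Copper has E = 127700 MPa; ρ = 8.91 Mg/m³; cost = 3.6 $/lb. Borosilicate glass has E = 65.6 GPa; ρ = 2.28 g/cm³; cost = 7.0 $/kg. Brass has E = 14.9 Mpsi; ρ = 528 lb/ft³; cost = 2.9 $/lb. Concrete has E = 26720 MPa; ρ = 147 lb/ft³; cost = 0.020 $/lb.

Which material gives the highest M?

concrete

Normalizing units and computing the index:
  copper: E = 127.7 GPa, ρ = 8910 kg/m³, cost = 7.937 $/kg
  borosilicate glass: E = 65.60 GPa, ρ = 2280 kg/m³, cost = 7.000 $/kg
  brass: E = 102.7 GPa, ρ = 8458 kg/m³, cost = 6.393 $/kg
  concrete: E = 26.72 GPa, ρ = 2355 kg/m³, cost = 0.04409 $/kg
  concrete: M = 257 MN·m per $
  borosilicate glass: M = 4.11 MN·m per $
  brass: M = 1.90 MN·m per $
  copper: M = 1.81 MN·m per $
Concrete ranks first.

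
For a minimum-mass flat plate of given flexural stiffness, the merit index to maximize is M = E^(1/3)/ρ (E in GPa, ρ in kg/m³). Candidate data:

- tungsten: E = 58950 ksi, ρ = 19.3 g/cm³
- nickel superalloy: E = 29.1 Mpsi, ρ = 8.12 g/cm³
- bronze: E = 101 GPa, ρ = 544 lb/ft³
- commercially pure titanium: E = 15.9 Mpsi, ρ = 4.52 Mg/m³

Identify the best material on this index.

commercially pure titanium

After converting to SI:
  tungsten: E = 406.4 GPa, ρ = 19300 kg/m³
  nickel superalloy: E = 200.6 GPa, ρ = 8120 kg/m³
  bronze: E = 101.0 GPa, ρ = 8714 kg/m³
  commercially pure titanium: E = 109.6 GPa, ρ = 4520 kg/m³
  commercially pure titanium: M = 1.06×10⁻³
  nickel superalloy: M = 0.721×10⁻³
  bronze: M = 0.534×10⁻³
  tungsten: M = 0.384×10⁻³
Commercially pure titanium ranks first.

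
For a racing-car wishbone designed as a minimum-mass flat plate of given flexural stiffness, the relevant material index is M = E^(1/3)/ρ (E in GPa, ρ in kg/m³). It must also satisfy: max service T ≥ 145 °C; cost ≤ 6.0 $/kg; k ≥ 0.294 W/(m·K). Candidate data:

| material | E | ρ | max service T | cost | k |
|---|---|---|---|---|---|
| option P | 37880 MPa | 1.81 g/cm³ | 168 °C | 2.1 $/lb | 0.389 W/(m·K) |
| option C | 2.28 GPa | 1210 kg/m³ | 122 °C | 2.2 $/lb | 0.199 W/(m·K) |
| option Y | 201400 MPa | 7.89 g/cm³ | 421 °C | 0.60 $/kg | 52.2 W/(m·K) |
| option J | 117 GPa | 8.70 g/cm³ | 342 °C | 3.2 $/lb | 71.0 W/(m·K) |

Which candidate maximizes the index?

Screen on constraints: max service T ≥ 145 °C; cost ≤ 6.0 $/kg; k ≥ 0.294 W/(m·K). Survivors: option P, option Y.
Convert each candidate to consistent units, then evaluate M:
  option P: E = 37.88 GPa, ρ = 1810 kg/m³
  option Y: E = 201.4 GPa, ρ = 7890 kg/m³
  option P: M = 1.86×10⁻³
  option Y: M = 0.743×10⁻³
Highest index: option P.

option P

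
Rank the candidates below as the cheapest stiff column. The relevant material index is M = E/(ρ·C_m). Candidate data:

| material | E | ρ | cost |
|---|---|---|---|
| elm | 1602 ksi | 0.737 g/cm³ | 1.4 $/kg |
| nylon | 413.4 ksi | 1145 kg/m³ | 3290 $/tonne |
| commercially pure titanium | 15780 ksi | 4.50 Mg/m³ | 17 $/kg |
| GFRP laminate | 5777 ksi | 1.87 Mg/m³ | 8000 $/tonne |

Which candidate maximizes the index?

elm

Putting every candidate on a common basis:
  elm: E = 11.05 GPa, ρ = 737.0 kg/m³, cost = 1.400 $/kg
  nylon: E = 2.850 GPa, ρ = 1145 kg/m³, cost = 3.290 $/kg
  commercially pure titanium: E = 108.8 GPa, ρ = 4500 kg/m³, cost = 17.00 $/kg
  GFRP laminate: E = 39.83 GPa, ρ = 1870 kg/m³, cost = 8.000 $/kg
  elm: M = 10.7 MN·m per $
  GFRP laminate: M = 2.66 MN·m per $
  commercially pure titanium: M = 1.42 MN·m per $
  nylon: M = 0.757 MN·m per $
Elm has the largest M.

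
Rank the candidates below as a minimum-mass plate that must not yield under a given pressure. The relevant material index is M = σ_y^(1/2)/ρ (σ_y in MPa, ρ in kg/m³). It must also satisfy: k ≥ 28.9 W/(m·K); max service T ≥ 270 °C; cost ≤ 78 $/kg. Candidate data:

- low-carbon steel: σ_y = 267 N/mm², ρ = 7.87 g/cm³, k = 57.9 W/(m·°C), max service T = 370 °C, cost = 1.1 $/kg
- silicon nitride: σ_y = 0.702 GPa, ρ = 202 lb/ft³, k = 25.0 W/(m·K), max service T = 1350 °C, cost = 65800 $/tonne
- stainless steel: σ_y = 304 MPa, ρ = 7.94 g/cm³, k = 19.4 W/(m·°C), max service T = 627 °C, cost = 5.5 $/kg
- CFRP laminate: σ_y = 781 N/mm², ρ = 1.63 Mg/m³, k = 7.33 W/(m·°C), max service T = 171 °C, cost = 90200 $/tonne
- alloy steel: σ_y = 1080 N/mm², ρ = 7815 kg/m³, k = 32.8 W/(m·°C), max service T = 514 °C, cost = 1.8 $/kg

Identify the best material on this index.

Screen on constraints: k ≥ 28.9 W/(m·K); max service T ≥ 270 °C; cost ≤ 78 $/kg. Survivors: low-carbon steel, alloy steel.
Putting every candidate on a common basis:
  low-carbon steel: σ_y = 267.0 MPa, ρ = 7870 kg/m³
  alloy steel: σ_y = 1080 MPa, ρ = 7815 kg/m³
  alloy steel: M = 4.21×10⁻³
  low-carbon steel: M = 2.08×10⁻³
The maximum is for alloy steel.

alloy steel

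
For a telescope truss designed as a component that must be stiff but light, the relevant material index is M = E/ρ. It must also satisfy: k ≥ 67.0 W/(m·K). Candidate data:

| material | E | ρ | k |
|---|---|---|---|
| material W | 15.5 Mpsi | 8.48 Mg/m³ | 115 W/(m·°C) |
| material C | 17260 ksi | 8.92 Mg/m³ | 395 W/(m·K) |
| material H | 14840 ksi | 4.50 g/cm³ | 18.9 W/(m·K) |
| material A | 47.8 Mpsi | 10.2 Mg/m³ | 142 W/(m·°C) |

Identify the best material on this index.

Screen on constraints: k ≥ 67.0 W/(m·K). Survivors: material W, material C, material A.
After converting to SI:
  material W: E = 106.9 GPa, ρ = 8480 kg/m³
  material C: E = 119.0 GPa, ρ = 8920 kg/m³
  material A: E = 329.6 GPa, ρ = 10200 kg/m³
  material A: M = 32.3 MN·m/kg
  material C: M = 13.3 MN·m/kg
  material W: M = 12.6 MN·m/kg
Material A has the largest M.

material A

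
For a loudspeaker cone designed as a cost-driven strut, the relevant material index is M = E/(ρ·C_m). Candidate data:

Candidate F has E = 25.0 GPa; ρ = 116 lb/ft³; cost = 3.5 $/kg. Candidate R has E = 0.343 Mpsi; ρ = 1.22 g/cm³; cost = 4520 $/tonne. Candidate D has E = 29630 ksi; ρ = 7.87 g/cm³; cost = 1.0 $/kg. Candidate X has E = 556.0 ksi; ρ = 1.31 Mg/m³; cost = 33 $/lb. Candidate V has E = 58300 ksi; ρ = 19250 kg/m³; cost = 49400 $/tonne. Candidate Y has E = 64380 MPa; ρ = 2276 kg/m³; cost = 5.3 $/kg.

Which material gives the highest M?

After converting to SI:
  candidate F: E = 25.00 GPa, ρ = 1858 kg/m³, cost = 3.500 $/kg
  candidate R: E = 2.365 GPa, ρ = 1220 kg/m³, cost = 4.520 $/kg
  candidate D: E = 204.3 GPa, ρ = 7870 kg/m³, cost = 1.000 $/kg
  candidate X: E = 3.833 GPa, ρ = 1310 kg/m³, cost = 72.75 $/kg
  candidate V: E = 402.0 GPa, ρ = 19250 kg/m³, cost = 49.40 $/kg
  candidate Y: E = 64.38 GPa, ρ = 2276 kg/m³, cost = 5.300 $/kg
  candidate D: M = 26.0 MN·m per $
  candidate Y: M = 5.34 MN·m per $
  candidate F: M = 3.84 MN·m per $
  candidate R: M = 0.429 MN·m per $
  candidate V: M = 0.423 MN·m per $
  candidate X: M = 0.0402 MN·m per $
The maximum is for candidate D.

candidate D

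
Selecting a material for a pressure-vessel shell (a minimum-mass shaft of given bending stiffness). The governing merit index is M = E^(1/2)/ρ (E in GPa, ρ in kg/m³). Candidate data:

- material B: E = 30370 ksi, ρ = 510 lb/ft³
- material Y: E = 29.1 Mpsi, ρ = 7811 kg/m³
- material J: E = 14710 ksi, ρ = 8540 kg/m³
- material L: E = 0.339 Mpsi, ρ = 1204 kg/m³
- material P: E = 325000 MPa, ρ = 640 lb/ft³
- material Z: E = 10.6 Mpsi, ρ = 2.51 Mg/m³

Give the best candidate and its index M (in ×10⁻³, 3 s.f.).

material Z, M = 3.41×10⁻³

Putting every candidate on a common basis:
  material B: E = 209.4 GPa, ρ = 8169 kg/m³
  material Y: E = 200.6 GPa, ρ = 7811 kg/m³
  material J: E = 101.4 GPa, ρ = 8540 kg/m³
  material L: E = 2.337 GPa, ρ = 1204 kg/m³
  material P: E = 325.0 GPa, ρ = 10250 kg/m³
  material Z: E = 73.08 GPa, ρ = 2510 kg/m³
  material Z: M = 3.41×10⁻³
  material Y: M = 1.81×10⁻³
  material B: M = 1.77×10⁻³
  material P: M = 1.76×10⁻³
  material L: M = 1.27×10⁻³
  material J: M = 1.18×10⁻³
The maximum is for material Z.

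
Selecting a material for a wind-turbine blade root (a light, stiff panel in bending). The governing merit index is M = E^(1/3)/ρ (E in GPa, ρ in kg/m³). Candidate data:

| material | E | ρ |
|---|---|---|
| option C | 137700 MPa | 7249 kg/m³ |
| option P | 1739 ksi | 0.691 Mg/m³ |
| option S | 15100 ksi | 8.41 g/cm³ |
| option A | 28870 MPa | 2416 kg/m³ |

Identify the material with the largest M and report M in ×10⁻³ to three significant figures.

option P, M = 3.31×10⁻³

After converting to SI:
  option C: E = 137.7 GPa, ρ = 7249 kg/m³
  option P: E = 11.99 GPa, ρ = 691.0 kg/m³
  option S: E = 104.1 GPa, ρ = 8410 kg/m³
  option A: E = 28.87 GPa, ρ = 2416 kg/m³
  option P: M = 3.31×10⁻³
  option A: M = 1.27×10⁻³
  option C: M = 0.712×10⁻³
  option S: M = 0.559×10⁻³
Option P has the largest M.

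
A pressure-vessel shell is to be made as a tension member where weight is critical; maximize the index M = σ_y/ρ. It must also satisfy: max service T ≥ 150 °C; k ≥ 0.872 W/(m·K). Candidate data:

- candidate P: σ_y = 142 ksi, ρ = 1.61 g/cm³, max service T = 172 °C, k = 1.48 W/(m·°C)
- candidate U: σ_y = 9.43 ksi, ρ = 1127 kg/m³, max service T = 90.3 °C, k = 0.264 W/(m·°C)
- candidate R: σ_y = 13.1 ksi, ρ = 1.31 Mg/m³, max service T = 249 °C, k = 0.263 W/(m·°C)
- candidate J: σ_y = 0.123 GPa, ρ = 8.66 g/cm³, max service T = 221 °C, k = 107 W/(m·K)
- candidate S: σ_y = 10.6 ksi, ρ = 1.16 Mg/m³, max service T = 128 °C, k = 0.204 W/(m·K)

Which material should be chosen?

Screen on constraints: max service T ≥ 150 °C; k ≥ 0.872 W/(m·K). Survivors: candidate P, candidate J.
Convert each candidate to consistent units, then evaluate M:
  candidate P: σ_y = 979.1 MPa, ρ = 1610 kg/m³
  candidate J: σ_y = 123.0 MPa, ρ = 8660 kg/m³
  candidate P: M = 608 kN·m/kg
  candidate J: M = 14.2 kN·m/kg
Candidate P has the largest M.

candidate P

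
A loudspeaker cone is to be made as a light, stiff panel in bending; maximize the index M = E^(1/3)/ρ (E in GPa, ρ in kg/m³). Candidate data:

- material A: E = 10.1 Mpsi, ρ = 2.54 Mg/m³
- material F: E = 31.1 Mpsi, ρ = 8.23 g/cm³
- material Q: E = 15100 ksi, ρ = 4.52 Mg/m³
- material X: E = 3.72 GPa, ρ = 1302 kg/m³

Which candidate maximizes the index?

Normalizing units and computing the index:
  material A: E = 69.64 GPa, ρ = 2540 kg/m³
  material F: E = 214.4 GPa, ρ = 8230 kg/m³
  material Q: E = 104.1 GPa, ρ = 4520 kg/m³
  material X: E = 3.720 GPa, ρ = 1302 kg/m³
  material A: M = 1.62×10⁻³
  material X: M = 1.19×10⁻³
  material Q: M = 1.04×10⁻³
  material F: M = 0.727×10⁻³
Highest index: material A.

material A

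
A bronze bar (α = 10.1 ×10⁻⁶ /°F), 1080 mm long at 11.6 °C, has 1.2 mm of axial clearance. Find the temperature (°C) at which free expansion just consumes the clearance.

α = 10.1×10⁻⁶/°F × 9/5 = 18.2×10⁻⁶/K.
α·L₀·ΔT = 1.2 mm ⇒ ΔT = 1.2 / (18.2×10⁻⁶ × 1080.0) = 61.12 K.
T = 11.6 + 61.12 = 72.72 °C.

72.7 °C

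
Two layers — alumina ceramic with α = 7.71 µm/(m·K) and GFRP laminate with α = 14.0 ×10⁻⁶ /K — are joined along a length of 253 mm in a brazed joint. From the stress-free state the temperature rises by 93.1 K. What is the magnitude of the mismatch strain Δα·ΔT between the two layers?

5.86×10⁻⁴

Δα = |7.71 − 14.0|×10⁻⁶/K = 6.29×10⁻⁶/K.
Mismatch strain = Δα·ΔT = 6.29×10⁻⁶ × 93.1 = 5.86×10⁻⁴.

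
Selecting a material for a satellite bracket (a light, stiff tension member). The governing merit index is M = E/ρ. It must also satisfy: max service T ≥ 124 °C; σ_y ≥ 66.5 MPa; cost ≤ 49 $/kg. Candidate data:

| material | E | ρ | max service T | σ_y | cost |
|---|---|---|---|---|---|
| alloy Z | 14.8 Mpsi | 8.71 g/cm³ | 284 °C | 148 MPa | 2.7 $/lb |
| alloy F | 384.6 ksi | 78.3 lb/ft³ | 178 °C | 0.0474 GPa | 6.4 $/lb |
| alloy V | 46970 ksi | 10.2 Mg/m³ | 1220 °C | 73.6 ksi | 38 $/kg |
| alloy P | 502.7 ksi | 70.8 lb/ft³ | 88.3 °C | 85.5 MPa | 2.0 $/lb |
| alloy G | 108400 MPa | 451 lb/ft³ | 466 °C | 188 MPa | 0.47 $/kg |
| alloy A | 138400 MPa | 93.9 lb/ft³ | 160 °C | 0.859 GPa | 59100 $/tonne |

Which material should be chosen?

Screen on constraints: max service T ≥ 124 °C; σ_y ≥ 66.5 MPa; cost ≤ 49 $/kg. Survivors: alloy Z, alloy V, alloy G.
In SI units:
  alloy Z: E = 102.0 GPa, ρ = 8710 kg/m³
  alloy V: E = 323.8 GPa, ρ = 10200 kg/m³
  alloy G: E = 108.4 GPa, ρ = 7224 kg/m³
  alloy V: M = 31.7 MN·m/kg
  alloy G: M = 15.0 MN·m/kg
  alloy Z: M = 11.7 MN·m/kg
Alloy V ranks first.

alloy V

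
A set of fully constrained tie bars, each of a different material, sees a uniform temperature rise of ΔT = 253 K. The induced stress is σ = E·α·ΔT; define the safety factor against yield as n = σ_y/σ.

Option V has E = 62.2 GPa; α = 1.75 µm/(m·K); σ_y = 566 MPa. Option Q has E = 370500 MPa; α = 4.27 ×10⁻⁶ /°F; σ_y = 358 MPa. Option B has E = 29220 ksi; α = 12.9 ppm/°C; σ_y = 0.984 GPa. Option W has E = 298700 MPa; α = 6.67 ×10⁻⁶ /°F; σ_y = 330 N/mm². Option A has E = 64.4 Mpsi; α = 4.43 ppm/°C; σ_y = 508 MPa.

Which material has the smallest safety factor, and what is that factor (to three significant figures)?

With everything in SI (GPa, ×10⁻⁶/K, MPa):
  option V: E = 62.20, α = 1.75, σ_y = 566.0 → σ = 27.5 MPa, n = 20.6
  option Q: E = 370.5, α = 7.69, σ_y = 358.0 → σ = 720 MPa, n = 0.497
  option B: E = 201.5, α = 12.9, σ_y = 984.0 → σ = 658 MPa, n = 1.50
  option W: E = 298.7, α = 12.0, σ_y = 330.0 → σ = 907 MPa, n = 0.364
  option A: E = 444.0, α = 4.43, σ_y = 508.0 → σ = 498 MPa, n = 1.02
The minimum is option W at n = 0.364.

option W, n = 0.364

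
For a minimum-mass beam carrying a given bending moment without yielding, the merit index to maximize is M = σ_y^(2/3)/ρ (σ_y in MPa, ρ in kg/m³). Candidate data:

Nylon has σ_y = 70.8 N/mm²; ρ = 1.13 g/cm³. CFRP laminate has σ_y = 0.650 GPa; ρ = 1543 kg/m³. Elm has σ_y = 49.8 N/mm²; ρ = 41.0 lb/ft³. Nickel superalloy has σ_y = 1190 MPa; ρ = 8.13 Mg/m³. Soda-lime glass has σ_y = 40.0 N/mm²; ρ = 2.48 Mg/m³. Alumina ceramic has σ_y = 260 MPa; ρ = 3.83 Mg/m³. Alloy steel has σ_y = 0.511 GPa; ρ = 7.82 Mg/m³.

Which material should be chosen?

CFRP laminate

In SI units:
  nylon: σ_y = 70.80 MPa, ρ = 1130 kg/m³
  CFRP laminate: σ_y = 650.0 MPa, ρ = 1543 kg/m³
  elm: σ_y = 49.80 MPa, ρ = 656.8 kg/m³
  nickel superalloy: σ_y = 1190 MPa, ρ = 8130 kg/m³
  soda-lime glass: σ_y = 40.00 MPa, ρ = 2480 kg/m³
  alumina ceramic: σ_y = 260.0 MPa, ρ = 3830 kg/m³
  alloy steel: σ_y = 511.0 MPa, ρ = 7820 kg/m³
  CFRP laminate: M = 48.6×10⁻³
  elm: M = 20.6×10⁻³
  nylon: M = 15.1×10⁻³
  nickel superalloy: M = 13.8×10⁻³
  alumina ceramic: M = 10.6×10⁻³
  alloy steel: M = 8.17×10⁻³
  soda-lime glass: M = 4.72×10⁻³
Highest index: CFRP laminate.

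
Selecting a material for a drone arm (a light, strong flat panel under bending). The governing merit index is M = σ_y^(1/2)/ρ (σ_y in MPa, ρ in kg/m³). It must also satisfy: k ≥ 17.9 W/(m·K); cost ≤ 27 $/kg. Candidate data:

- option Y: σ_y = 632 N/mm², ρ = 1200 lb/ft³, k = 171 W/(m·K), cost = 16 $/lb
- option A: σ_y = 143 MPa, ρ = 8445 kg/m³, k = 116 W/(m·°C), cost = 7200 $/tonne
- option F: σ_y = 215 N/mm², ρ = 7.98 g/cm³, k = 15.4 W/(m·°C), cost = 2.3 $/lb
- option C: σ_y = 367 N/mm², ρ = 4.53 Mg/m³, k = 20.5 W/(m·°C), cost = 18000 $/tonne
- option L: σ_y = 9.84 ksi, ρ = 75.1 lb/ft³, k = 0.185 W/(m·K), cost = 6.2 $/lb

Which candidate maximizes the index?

option C

Screen on constraints: k ≥ 17.9 W/(m·K); cost ≤ 27 $/kg. Survivors: option A, option C.
In SI units:
  option A: σ_y = 143.0 MPa, ρ = 8445 kg/m³
  option C: σ_y = 367.0 MPa, ρ = 4530 kg/m³
  option C: M = 4.23×10⁻³
  option A: M = 1.42×10⁻³
Highest index: option C.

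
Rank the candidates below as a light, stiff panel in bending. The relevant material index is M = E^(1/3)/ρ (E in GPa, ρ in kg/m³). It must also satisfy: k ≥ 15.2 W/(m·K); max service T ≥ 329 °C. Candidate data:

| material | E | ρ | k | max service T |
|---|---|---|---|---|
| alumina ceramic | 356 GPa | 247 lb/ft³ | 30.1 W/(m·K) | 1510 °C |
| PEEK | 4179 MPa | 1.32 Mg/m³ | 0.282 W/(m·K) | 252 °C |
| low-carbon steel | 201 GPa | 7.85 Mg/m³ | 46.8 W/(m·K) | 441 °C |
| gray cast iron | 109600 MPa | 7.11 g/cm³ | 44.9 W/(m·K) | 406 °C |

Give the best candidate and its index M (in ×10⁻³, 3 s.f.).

alumina ceramic, M = 1.79×10⁻³

Screen on constraints: k ≥ 15.2 W/(m·K); max service T ≥ 329 °C. Survivors: alumina ceramic, low-carbon steel, gray cast iron.
Normalizing units and computing the index:
  alumina ceramic: E = 356.0 GPa, ρ = 3957 kg/m³
  low-carbon steel: E = 201.0 GPa, ρ = 7850 kg/m³
  gray cast iron: E = 109.6 GPa, ρ = 7110 kg/m³
  alumina ceramic: M = 1.79×10⁻³
  low-carbon steel: M = 0.746×10⁻³
  gray cast iron: M = 0.673×10⁻³
Alumina ceramic ranks first.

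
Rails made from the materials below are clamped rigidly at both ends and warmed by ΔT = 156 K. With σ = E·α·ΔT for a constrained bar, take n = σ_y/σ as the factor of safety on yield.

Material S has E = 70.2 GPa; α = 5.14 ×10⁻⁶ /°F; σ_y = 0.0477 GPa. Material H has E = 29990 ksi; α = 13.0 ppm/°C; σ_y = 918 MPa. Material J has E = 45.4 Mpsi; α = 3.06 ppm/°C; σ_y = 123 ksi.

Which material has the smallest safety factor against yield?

Converting E to GPa, α to ×10⁻⁶/K, σ_y to MPa, then σ and n for each:
  material S: E = 70.20, α = 9.25, σ_y = 47.70 → σ = 101 MPa, n = 0.471
  material H: E = 206.8, α = 13.0, σ_y = 918.0 → σ = 419 MPa, n = 2.19
  material J: E = 313.0, α = 3.06, σ_y = 848.1 → σ = 149 MPa, n = 5.68
Material S has the lowest safety factor, n = 0.471.

material S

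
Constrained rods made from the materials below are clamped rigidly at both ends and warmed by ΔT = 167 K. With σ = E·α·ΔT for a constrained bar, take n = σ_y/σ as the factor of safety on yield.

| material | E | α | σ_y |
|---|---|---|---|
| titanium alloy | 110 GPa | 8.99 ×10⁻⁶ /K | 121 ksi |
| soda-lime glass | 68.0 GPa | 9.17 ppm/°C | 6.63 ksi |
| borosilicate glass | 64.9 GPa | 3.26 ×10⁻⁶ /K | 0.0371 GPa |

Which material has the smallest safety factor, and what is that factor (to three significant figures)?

soda-lime glass, n = 0.439

In consistent units (E in GPa, α in ×10⁻⁶/K, σ_y in MPa):
  titanium alloy: E = 110.0, α = 8.99, σ_y = 834.3 → σ = 165 MPa, n = 5.05
  soda-lime glass: E = 68.00, α = 9.17, σ_y = 45.71 → σ = 104 MPa, n = 0.439
  borosilicate glass: E = 64.90, α = 3.26, σ_y = 37.10 → σ = 35.3 MPa, n = 1.05
The minimum is soda-lime glass at n = 0.439.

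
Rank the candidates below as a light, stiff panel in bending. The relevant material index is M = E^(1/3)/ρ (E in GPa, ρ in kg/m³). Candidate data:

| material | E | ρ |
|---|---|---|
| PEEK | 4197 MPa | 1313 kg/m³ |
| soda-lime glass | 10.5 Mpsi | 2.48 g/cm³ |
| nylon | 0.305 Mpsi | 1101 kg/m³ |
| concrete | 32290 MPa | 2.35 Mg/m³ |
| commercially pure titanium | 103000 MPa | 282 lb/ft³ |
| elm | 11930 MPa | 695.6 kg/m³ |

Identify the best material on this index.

After converting to SI:
  PEEK: E = 4.197 GPa, ρ = 1313 kg/m³
  soda-lime glass: E = 72.39 GPa, ρ = 2480 kg/m³
  nylon: E = 2.103 GPa, ρ = 1101 kg/m³
  concrete: E = 32.29 GPa, ρ = 2350 kg/m³
  commercially pure titanium: E = 103.0 GPa, ρ = 4517 kg/m³
  elm: E = 11.93 GPa, ρ = 695.6 kg/m³
  elm: M = 3.28×10⁻³
  soda-lime glass: M = 1.68×10⁻³
  concrete: M = 1.36×10⁻³
  PEEK: M = 1.23×10⁻³
  nylon: M = 1.16×10⁻³
  commercially pure titanium: M = 1.04×10⁻³
Elm ranks first.

elm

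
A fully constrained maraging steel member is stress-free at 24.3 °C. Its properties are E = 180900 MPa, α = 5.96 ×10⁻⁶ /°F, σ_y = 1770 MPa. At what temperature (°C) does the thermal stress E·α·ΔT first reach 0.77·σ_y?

E = 180900 MPa = 180.9 GPa.
α = 5.96×10⁻⁶/°F × 9/5 = 10.7×10⁻⁶/K.
E·α·ΔT = 1363 MPa ⇒ ΔT = 1363 / (180.9×10³ × 10.7×10⁻⁶) = 702.3 K.
T = 24.3 + 702.3 = 726.6 °C.

727 °C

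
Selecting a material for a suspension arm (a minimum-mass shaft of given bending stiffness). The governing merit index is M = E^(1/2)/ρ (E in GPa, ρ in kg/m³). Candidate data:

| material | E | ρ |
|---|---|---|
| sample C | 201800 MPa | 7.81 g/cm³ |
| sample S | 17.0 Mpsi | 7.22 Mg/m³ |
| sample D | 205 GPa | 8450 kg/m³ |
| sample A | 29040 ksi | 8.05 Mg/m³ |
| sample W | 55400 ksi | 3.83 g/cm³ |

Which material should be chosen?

After converting to SI:
  sample C: E = 201.8 GPa, ρ = 7810 kg/m³
  sample S: E = 117.2 GPa, ρ = 7220 kg/m³
  sample D: E = 205.0 GPa, ρ = 8450 kg/m³
  sample A: E = 200.2 GPa, ρ = 8050 kg/m³
  sample W: E = 382.0 GPa, ρ = 3830 kg/m³
  sample W: M = 5.10×10⁻³
  sample C: M = 1.82×10⁻³
  sample A: M = 1.76×10⁻³
  sample D: M = 1.69×10⁻³
  sample S: M = 1.50×10⁻³
Sample W ranks first.

sample W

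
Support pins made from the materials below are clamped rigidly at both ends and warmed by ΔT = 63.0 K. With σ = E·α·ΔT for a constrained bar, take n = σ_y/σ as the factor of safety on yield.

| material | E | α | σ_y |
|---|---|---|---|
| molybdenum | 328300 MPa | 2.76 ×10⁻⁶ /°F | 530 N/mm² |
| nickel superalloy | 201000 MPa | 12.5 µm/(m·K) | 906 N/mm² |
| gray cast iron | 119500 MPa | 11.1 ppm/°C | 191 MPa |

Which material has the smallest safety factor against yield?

gray cast iron

Converting E to GPa, α to ×10⁻⁶/K, σ_y to MPa, then σ and n for each:
  molybdenum: E = 328.3, α = 4.97, σ_y = 530.0 → σ = 103 MPa, n = 5.16
  nickel superalloy: E = 201.0, α = 12.5, σ_y = 906.0 → σ = 158 MPa, n = 5.72
  gray cast iron: E = 119.5, α = 11.1, σ_y = 191.0 → σ = 83.6 MPa, n = 2.29
Smallest n: gray cast iron with n = 2.29.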